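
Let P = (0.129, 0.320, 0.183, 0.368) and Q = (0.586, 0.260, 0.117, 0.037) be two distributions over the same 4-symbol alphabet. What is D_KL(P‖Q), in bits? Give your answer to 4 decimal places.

D(P‖Q) = Σ p·log₂(p/q).
  0.129·log₂(0.129/0.586) = -0.28168
  0.320·log₂(0.320/0.260) = 0.09586
  0.183·log₂(0.183/0.117) = 0.11810
  0.368·log₂(0.368/0.037) = 1.21959
D(P‖Q) = 1.1519 bits.

1.1519 bits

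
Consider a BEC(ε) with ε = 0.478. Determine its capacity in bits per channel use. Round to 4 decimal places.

0.5220 bits

Binary erasure channel: capacity C = 1 − ε.
C = 1 − 0.478 = 0.5220 bits per channel use.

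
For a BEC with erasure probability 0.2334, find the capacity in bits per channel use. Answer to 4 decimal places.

0.7666 bits

Binary erasure channel: capacity C = 1 − ε.
C = 1 − 0.2334 = 0.7666 bits per channel use.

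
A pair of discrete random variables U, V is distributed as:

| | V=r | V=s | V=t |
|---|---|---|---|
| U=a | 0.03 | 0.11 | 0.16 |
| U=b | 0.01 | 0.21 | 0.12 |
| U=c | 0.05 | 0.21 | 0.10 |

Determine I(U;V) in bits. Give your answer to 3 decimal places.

Marginals: p(U) = (0.3000, 0.3400, 0.3600), p(V) = (0.0900, 0.5300, 0.3800).
I(U;V) = Σ p(x,y)·log₂[p(x,y)/(p(x)p(y))].
  (a,r): 0.03·log₂(1.1111) = 0.0046
  (a,s): 0.11·log₂(0.6918) = -0.0585
  (a,t): 0.16·log₂(1.4035) = 0.0782
  (b,r): 0.01·log₂(0.3268) = -0.0161
  (b,s): 0.21·log₂(1.1654) = 0.0464
  (b,t): 0.12·log₂(0.9288) = -0.0128
  (c,r): 0.05·log₂(1.5432) = 0.0313
  (c,s): 0.21·log₂(1.1006) = 0.0290
  (c,t): 0.10·log₂(0.7310) = -0.0452
Sum = 0.057 bits.

0.057 bits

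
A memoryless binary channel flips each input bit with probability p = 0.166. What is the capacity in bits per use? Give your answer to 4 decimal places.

Binary symmetric channel: C = 1 − h₂(ε) where h₂ is the binary entropy function.
h₂(0.166) = −0.166·log₂0.166 − 0.834·log₂0.834 = 0.6485.
C = 1 − 0.6485 = 0.3515 bits per channel use.

0.3515 bits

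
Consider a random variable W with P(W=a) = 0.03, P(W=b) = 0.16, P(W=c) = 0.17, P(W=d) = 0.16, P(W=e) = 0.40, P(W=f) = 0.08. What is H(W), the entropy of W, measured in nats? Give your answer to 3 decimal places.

1.561 nats

H(W) = −Σ p·ln p.
  −(0.03)·ln(0.03) = 0.1052
  −(0.16)·ln(0.16) = 0.2932
  −(0.17)·ln(0.17) = 0.3012
  −(0.16)·ln(0.16) = 0.2932
  −(0.40)·ln(0.40) = 0.3665
  −(0.08)·ln(0.08) = 0.2021
Sum: 0.1052 + 0.2932 + 0.3012 + 0.2932 + 0.3665 + 0.2021 = 1.561 nats.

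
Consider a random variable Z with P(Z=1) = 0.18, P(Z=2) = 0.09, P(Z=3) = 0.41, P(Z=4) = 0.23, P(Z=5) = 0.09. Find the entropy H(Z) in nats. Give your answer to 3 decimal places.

1.446 nats

H(Z) = −Σ p·ln p.
  −(0.18)·ln(0.18) = 0.3087
  −(0.09)·ln(0.09) = 0.2167
  −(0.41)·ln(0.41) = 0.3656
  −(0.23)·ln(0.23) = 0.3380
  −(0.09)·ln(0.09) = 0.2167
Sum: 0.3087 + 0.2167 + 0.3656 + 0.3380 + 0.2167 = 1.446 nats.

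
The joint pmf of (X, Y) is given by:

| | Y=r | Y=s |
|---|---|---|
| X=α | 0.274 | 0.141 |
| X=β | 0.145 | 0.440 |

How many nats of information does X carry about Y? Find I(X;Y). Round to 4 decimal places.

0.0864 nats

Marginals: p(X) = (0.4150, 0.5850), p(Y) = (0.4190, 0.5810).
I(X;Y) = Σ p(x,y)·ln[p(x,y)/(p(x)p(y))].
  (α,r): 0.274·ln(1.5758) = 0.12460
  (α,s): 0.141·ln(0.5848) = -0.07565
  (β,r): 0.145·ln(0.5916) = -0.07612
  (β,s): 0.440·ln(1.2946) = 0.11359
Sum = 0.0864 nats.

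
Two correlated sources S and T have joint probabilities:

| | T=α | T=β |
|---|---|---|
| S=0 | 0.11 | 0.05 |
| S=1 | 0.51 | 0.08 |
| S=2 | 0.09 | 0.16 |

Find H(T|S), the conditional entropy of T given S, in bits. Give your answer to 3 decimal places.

0.717 bits

Chain rule: H(T|S) = H(S,T) − H(S).
Marginals: p(S) = (0.1600, 0.5900, 0.2500), p(T) = (0.7100, 0.2900).
H(S,T) = 2.0890 bits; H(S) = 1.3721 bits.
H(T|S) = 2.0890 − 1.3721 = 0.717 bits.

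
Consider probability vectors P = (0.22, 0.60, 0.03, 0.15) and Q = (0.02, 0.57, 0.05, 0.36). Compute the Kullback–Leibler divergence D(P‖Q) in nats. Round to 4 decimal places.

D(P‖Q) = Σ p·ln(p/q).
  0.22·ln(0.22/0.02) = 0.52754
  0.60·ln(0.60/0.57) = 0.03078
  0.03·ln(0.03/0.05) = -0.01532
  0.15·ln(0.15/0.36) = -0.13132
D(P‖Q) = 0.4117 nats.

0.4117 nats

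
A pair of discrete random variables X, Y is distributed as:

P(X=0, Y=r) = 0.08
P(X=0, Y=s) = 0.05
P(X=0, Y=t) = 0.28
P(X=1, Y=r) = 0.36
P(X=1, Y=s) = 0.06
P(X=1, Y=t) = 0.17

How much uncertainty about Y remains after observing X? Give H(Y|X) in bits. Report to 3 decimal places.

Chain rule: H(Y|X) = H(X,Y) − H(X).
Marginals: p(X) = (0.4100, 0.5900), p(Y) = (0.4400, 0.1100, 0.4500).
H(X,Y) = 2.2306 bits; H(X) = 0.9765 bits.
H(Y|X) = 2.2306 − 0.9765 = 1.254 bits.

1.254 bits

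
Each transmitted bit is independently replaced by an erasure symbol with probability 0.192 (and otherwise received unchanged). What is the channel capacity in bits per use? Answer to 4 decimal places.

Binary erasure channel: capacity C = 1 − ε.
C = 1 − 0.192 = 0.8080 bits per channel use.

0.8080 bits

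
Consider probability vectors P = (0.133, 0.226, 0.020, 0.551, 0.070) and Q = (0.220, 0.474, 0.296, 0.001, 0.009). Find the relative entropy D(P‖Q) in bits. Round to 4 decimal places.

D(P‖Q) = Σ p·log₂(p/q).
  0.133·log₂(0.133/0.220) = -0.09657
  0.226·log₂(0.226/0.474) = -0.24150
  0.020·log₂(0.020/0.296) = -0.07775
  0.551·log₂(0.551/0.001) = 5.01736
  0.070·log₂(0.070/0.009) = 0.20716
D(P‖Q) = 4.8087 bits.

4.8087 bits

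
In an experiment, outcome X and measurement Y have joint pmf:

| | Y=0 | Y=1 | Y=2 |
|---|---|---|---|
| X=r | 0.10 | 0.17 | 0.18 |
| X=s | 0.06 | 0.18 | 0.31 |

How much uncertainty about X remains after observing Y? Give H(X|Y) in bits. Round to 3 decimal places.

0.967 bits

Chain rule: H(X|Y) = H(X,Y) − H(Y).
Marginals: p(X) = (0.4500, 0.5500), p(Y) = (0.1600, 0.3500, 0.4900).
H(X,Y) = 2.4247 bits; H(Y) = 1.4574 bits.
H(X|Y) = 2.4247 − 1.4574 = 0.967 bits.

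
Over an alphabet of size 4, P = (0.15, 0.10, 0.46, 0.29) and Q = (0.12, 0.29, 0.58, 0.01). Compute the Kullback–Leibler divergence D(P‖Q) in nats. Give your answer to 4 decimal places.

D(P‖Q) = Σ p·ln(p/q).
  0.15·ln(0.15/0.12) = 0.03347
  0.10·ln(0.10/0.29) = -0.10647
  0.46·ln(0.46/0.58) = -0.10663
  0.29·ln(0.29/0.01) = 0.97652
D(P‖Q) = 0.7969 nats.

0.7969 nats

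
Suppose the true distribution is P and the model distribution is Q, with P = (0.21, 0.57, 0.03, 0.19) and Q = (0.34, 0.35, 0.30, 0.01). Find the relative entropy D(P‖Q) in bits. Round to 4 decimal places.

0.9625 bits

D(P‖Q) = Σ p·log₂(p/q).
  0.21·log₂(0.21/0.34) = -0.14598
  0.57·log₂(0.57/0.35) = 0.40106
  0.03·log₂(0.03/0.30) = -0.09966
  0.19·log₂(0.19/0.01) = 0.80711
D(P‖Q) = 0.9625 bits.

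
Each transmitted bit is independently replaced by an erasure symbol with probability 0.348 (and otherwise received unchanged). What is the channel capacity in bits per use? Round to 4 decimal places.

0.6520 bits

Binary erasure channel: capacity C = 1 − ε.
C = 1 − 0.348 = 0.6520 bits per channel use.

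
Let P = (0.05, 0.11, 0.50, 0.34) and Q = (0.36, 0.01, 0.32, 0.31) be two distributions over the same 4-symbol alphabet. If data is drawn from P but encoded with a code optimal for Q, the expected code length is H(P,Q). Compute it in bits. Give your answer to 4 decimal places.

2.2009 bits

H(P,Q) = −Σ p·log₂ q.
  −0.05·log₂(0.36) = 0.07370
  −0.11·log₂(0.01) = 0.73082
  −0.50·log₂(0.32) = 0.82193
  −0.34·log₂(0.31) = 0.57448
H(P,Q) = 2.2009 bits.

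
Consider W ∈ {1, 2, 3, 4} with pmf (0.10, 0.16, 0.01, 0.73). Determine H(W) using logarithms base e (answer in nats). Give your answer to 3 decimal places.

H(W) = −Σ p·ln p.
  −(0.10)·ln(0.10) = 0.2303
  −(0.16)·ln(0.16) = 0.2932
  −(0.01)·ln(0.01) = 0.0461
  −(0.73)·ln(0.73) = 0.2297
Sum: 0.2303 + 0.2932 + 0.0461 + 0.2297 = 0.799 nats.

0.799 nats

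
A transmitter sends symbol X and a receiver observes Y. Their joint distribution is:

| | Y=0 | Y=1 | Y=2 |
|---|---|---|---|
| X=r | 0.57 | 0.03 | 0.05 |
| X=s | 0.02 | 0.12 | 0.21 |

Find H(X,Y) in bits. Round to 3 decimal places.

1.783 bits

H(X,Y) = −Σ p(x,y)·log₂ p(x,y) over all 6 cells.
  cell (r,0): −0.57·log₂0.57 = 0.4623
  cell (r,1): −0.03·log₂0.03 = 0.1518
  cell (r,2): −0.05·log₂0.05 = 0.2161
  cell (s,0): −0.02·log₂0.02 = 0.1129
  cell (s,1): −0.12·log₂0.12 = 0.3671
  cell (s,2): −0.21·log₂0.21 = 0.4728
Sum = 1.783 bits.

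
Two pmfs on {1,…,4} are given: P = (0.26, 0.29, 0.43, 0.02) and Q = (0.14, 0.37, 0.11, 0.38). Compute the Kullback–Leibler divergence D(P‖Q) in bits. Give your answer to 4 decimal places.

0.8911 bits

D(P‖Q) = Σ p·log₂(p/q).
  0.26·log₂(0.26/0.14) = 0.23220
  0.29·log₂(0.29/0.37) = -0.10193
  0.43·log₂(0.43/0.11) = 0.84574
  0.02·log₂(0.02/0.38) = -0.08496
D(P‖Q) = 0.8911 bits.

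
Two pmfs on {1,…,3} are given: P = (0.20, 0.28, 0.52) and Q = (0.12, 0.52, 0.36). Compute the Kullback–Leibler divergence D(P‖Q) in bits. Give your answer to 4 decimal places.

0.1732 bits

D(P‖Q) = Σ p·log₂(p/q).
  0.20·log₂(0.20/0.12) = 0.14739
  0.28·log₂(0.28/0.52) = -0.25006
  0.52·log₂(0.52/0.36) = 0.27587
D(P‖Q) = 0.1732 bits.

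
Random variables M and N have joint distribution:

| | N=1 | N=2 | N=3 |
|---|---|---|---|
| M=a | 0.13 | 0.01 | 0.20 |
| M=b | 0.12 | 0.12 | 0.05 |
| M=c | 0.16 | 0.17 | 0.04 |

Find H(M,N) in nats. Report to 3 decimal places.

H(M,N) = −Σ p(x,y)·ln p(x,y) over all 9 cells.
  cell (a,1): −0.13·ln0.13 = 0.2652
  cell (a,2): −0.01·ln0.01 = 0.0461
  cell (a,3): −0.20·ln0.20 = 0.3219
  cell (b,1): −0.12·ln0.12 = 0.2544
  cell (b,2): −0.12·ln0.12 = 0.2544
  cell (b,3): −0.05·ln0.05 = 0.1498
  cell (c,1): −0.16·ln0.16 = 0.2932
  cell (c,2): −0.17·ln0.17 = 0.3012
  cell (c,3): −0.04·ln0.04 = 0.1288
Sum = 2.015 nats.

2.015 nats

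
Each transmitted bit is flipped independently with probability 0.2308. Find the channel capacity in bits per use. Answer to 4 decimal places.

Binary symmetric channel: C = 1 − h₂(ε) where h₂ is the binary entropy function.
h₂(0.2308) = −0.2308·log₂0.2308 − 0.7692·log₂0.7692 = 0.7794.
C = 1 − 0.7794 = 0.2206 bits per channel use.

0.2206 bits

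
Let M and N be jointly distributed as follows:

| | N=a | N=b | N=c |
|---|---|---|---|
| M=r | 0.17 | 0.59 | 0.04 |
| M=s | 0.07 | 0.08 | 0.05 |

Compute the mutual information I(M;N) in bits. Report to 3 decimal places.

0.070 bits

Marginals: p(M) = (0.8000, 0.2000), p(N) = (0.2400, 0.6700, 0.0900).
I(M;N) = Σ p(x,y)·log₂[p(x,y)/(p(x)p(y))].
  (r,a): 0.17·log₂(0.8854) = -0.0298
  (r,b): 0.59·log₂(1.1007) = 0.0817
  (r,c): 0.04·log₂(0.5556) = -0.0339
  (s,a): 0.07·log₂(1.4583) = 0.0381
  (s,b): 0.08·log₂(0.5970) = -0.0595
  (s,c): 0.05·log₂(2.7778) = 0.0737
Sum = 0.070 bits.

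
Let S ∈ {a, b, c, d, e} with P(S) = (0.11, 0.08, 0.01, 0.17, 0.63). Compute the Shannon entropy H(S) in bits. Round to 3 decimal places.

1.563 bits

H(S) = −Σ p·log₂ p.
  −(0.11)·log₂(0.11) = 0.3503
  −(0.08)·log₂(0.08) = 0.2915
  −(0.01)·log₂(0.01) = 0.0664
  −(0.17)·log₂(0.17) = 0.4346
  −(0.63)·log₂(0.63) = 0.4199
Sum: 0.3503 + 0.2915 + 0.0664 + 0.4346 + 0.4199 = 1.563 bits.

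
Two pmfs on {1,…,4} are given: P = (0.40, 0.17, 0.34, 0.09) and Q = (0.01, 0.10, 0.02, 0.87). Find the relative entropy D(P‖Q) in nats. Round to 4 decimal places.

D(P‖Q) = Σ p·ln(p/q).
  0.40·ln(0.40/0.01) = 1.47555
  0.17·ln(0.17/0.10) = 0.09021
  0.34·ln(0.34/0.02) = 0.96329
  0.09·ln(0.09/0.87) = -0.20418
D(P‖Q) = 2.3249 nats.

2.3249 nats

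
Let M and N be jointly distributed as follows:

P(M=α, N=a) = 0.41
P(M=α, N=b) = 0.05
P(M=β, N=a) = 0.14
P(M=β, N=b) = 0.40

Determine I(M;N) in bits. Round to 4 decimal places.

Marginals: p(M) = (0.4600, 0.5400), p(N) = (0.5500, 0.4500).
I(M;N) = H(M) + H(N) − H(M,N).
H(M) = 0.9954, H(N) = 0.9928, H(M,N) = 1.6694.
I(M;N) = 0.9954 + 0.9928 − 1.6694 = 0.3188 bits.

0.3188 bits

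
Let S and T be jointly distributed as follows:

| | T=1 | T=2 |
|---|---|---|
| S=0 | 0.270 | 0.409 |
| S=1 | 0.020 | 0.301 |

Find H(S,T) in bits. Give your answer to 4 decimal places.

1.6718 bits

H(S,T) = −Σ p(x,y)·log₂ p(x,y) over all 4 cells.
  cell (0,1): −0.270·log₂0.270 = 0.51002
  cell (0,2): −0.409·log₂0.409 = 0.52754
  cell (1,1): −0.020·log₂0.020 = 0.11288
  cell (1,2): −0.301·log₂0.301 = 0.52138
Sum = 1.6718 bits.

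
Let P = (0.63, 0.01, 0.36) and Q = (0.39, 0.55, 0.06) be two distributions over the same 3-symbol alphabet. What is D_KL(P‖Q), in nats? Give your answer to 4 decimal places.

D(P‖Q) = Σ p·ln(p/q).
  0.63·ln(0.63/0.39) = 0.30213
  0.01·ln(0.01/0.55) = -0.04007
  0.36·ln(0.36/0.06) = 0.64503
D(P‖Q) = 0.9071 nats.

0.9071 nats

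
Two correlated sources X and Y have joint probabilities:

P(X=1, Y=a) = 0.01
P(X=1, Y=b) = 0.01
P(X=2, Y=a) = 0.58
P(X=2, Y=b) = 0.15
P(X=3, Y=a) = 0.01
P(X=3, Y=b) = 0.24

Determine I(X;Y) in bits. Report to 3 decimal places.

Marginals: p(X) = (0.0200, 0.7300, 0.2500), p(Y) = (0.6000, 0.4000).
I(X;Y) = Σ p(x,y)·log₂[p(x,y)/(p(x)p(y))].
  (1,a): 0.01·log₂(0.8333) = -0.0026
  (1,b): 0.01·log₂(1.2500) = 0.0032
  (2,a): 0.58·log₂(1.3242) = 0.2350
  (2,b): 0.15·log₂(0.5137) = -0.1442
  (3,a): 0.01·log₂(0.0667) = -0.0391
  (3,b): 0.24·log₂(2.4000) = 0.3031
Sum = 0.355 bits.

0.355 bits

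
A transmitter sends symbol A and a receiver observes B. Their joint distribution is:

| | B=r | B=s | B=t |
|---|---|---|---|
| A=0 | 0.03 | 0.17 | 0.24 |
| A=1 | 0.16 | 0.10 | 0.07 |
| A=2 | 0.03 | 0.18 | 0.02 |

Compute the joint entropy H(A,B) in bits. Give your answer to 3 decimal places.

H(A,B) = −Σ p(x,y)·log₂ p(x,y) over all 9 cells.
  cell (0,r): −0.03·log₂0.03 = 0.1518
  cell (0,s): −0.17·log₂0.17 = 0.4346
  cell (0,t): −0.24·log₂0.24 = 0.4941
  cell (1,r): −0.16·log₂0.16 = 0.4230
  cell (1,s): −0.10·log₂0.10 = 0.3322
  cell (1,t): −0.07·log₂0.07 = 0.2686
  cell (2,r): −0.03·log₂0.03 = 0.1518
  cell (2,s): −0.18·log₂0.18 = 0.4453
  cell (2,t): −0.02·log₂0.02 = 0.1129
Sum = 2.814 bits.

2.814 bits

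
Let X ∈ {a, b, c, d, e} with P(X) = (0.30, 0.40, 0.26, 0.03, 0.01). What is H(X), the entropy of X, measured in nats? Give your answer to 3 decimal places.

1.229 nats

H(X) = −Σ p·ln p.
  −(0.30)·ln(0.30) = 0.3612
  −(0.40)·ln(0.40) = 0.3665
  −(0.26)·ln(0.26) = 0.3502
  −(0.03)·ln(0.03) = 0.1052
  −(0.01)·ln(0.01) = 0.0461
Sum: 0.3612 + 0.3665 + 0.3502 + 0.1052 + 0.0461 = 1.229 nats.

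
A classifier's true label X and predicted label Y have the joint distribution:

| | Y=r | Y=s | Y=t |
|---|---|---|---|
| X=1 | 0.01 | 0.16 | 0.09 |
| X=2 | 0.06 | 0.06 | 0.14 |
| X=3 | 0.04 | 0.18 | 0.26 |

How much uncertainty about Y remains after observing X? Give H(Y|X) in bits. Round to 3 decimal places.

1.304 bits

Marginals: p(X) = (0.2600, 0.2600, 0.4800), p(Y) = (0.1100, 0.4000, 0.4900).
H(Y|X) = Σ p(X) · H(Y|X=·).
  X=1: p=0.2600, H(Y|X=1) = 1.1416
  X=2: p=0.2600, H(Y|X=2) = 1.4573
  X=3: p=0.4800, H(Y|X=3) = 1.3085
Weighted sum = 1.304 bits.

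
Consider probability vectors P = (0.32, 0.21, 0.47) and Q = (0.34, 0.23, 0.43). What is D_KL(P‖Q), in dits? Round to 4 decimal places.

0.0014 dits

D(P‖Q) = Σ p·log₁₀(p/q).
  0.32·log₁₀(0.32/0.34) = -0.00843
  0.21·log₁₀(0.21/0.23) = -0.00830
  0.47·log₁₀(0.47/0.43) = 0.01816
D(P‖Q) = 0.0014 dits.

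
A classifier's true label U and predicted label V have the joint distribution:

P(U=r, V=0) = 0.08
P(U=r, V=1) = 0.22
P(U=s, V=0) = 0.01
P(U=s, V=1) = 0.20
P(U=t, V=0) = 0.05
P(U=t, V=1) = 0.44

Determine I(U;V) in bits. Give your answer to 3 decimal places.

0.042 bits

Marginals: p(U) = (0.3000, 0.2100, 0.4900), p(V) = (0.1400, 0.8600).
I(U;V) = Σ p(x,y)·log₂[p(x,y)/(p(x)p(y))].
  (r,0): 0.08·log₂(1.9048) = 0.0744
  (r,1): 0.22·log₂(0.8527) = -0.0506
  (s,0): 0.01·log₂(0.3401) = -0.0156
  (s,1): 0.20·log₂(1.1074) = 0.0294
  (t,0): 0.05·log₂(0.7289) = -0.0228
  (t,1): 0.44·log₂(1.0441) = 0.0274
Sum = 0.042 bits.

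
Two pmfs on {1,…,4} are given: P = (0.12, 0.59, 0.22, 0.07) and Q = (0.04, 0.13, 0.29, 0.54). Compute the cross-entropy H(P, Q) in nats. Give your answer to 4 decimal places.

1.9055 nats

H(P,Q) = −Σ p·ln q.
  −0.12·ln(0.04) = 0.38627
  −0.59·ln(0.13) = 1.20373
  −0.22·ln(0.29) = 0.27233
  −0.07·ln(0.54) = 0.04313
H(P,Q) = 1.9055 nats.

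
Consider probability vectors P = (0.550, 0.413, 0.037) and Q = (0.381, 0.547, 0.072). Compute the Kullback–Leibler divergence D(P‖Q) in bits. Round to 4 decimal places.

0.0883 bits

D(P‖Q) = Σ p·log₂(p/q).
  0.550·log₂(0.550/0.381) = 0.29130
  0.413·log₂(0.413/0.547) = -0.16743
  0.037·log₂(0.037/0.072) = -0.03554
D(P‖Q) = 0.0883 bits.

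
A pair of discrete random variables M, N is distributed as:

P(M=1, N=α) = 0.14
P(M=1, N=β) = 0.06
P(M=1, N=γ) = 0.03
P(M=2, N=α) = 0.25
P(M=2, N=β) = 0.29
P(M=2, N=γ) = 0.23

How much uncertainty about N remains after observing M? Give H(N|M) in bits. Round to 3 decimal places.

Chain rule: H(N|M) = H(M,N) − H(M).
Marginals: p(M) = (0.2300, 0.7700), p(N) = (0.3900, 0.3500, 0.2600).
H(M,N) = 2.2980 bits; H(M) = 0.7780 bits.
H(N|M) = 2.2980 − 0.7780 = 1.520 bits.

1.520 bits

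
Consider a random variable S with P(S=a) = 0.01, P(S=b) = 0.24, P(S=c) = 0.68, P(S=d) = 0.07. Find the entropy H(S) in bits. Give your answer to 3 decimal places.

H(S) = −Σ p·log₂ p.
  −(0.01)·log₂(0.01) = 0.0664
  −(0.24)·log₂(0.24) = 0.4941
  −(0.68)·log₂(0.68) = 0.3783
  −(0.07)·log₂(0.07) = 0.2686
Sum: 0.0664 + 0.4941 + 0.3783 + 0.2686 = 1.207 bits.

1.207 bits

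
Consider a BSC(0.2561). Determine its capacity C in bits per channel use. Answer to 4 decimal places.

0.1792 bits

Binary symmetric channel: C = 1 − h₂(ε) where h₂ is the binary entropy function.
h₂(0.2561) = −0.2561·log₂0.2561 − 0.7439·log₂0.7439 = 0.8208.
C = 1 − 0.8208 = 0.1792 bits per channel use.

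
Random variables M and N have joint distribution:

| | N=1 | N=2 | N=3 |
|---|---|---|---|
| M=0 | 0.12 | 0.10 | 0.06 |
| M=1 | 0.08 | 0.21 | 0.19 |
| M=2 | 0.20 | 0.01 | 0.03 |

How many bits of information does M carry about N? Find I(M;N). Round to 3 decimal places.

0.241 bits

Marginals: p(M) = (0.2800, 0.4800, 0.2400), p(N) = (0.4000, 0.3200, 0.2800).
I(M;N) = H(M) + H(N) − H(M,N).
H(M) = 1.5166, H(N) = 1.5690, H(M,N) = 2.8449.
I(M;N) = 1.5166 + 1.5690 − 2.8449 = 0.241 bits.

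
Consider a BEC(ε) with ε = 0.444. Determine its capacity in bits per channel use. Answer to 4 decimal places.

Binary erasure channel: capacity C = 1 − ε.
C = 1 − 0.444 = 0.5560 bits per channel use.

0.5560 bits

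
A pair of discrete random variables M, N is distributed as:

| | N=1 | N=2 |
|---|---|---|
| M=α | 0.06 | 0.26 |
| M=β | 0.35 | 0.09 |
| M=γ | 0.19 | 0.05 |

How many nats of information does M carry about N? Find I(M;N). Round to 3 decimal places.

0.173 nats

Marginals: p(M) = (0.3200, 0.4400, 0.2400), p(N) = (0.6000, 0.4000).
I(M;N) = Σ p(x,y)·ln[p(x,y)/(p(x)p(y))].
  (α,1): 0.06·ln(0.3125) = -0.0698
  (α,2): 0.26·ln(2.0312) = 0.1842
  (β,1): 0.35·ln(1.3258) = 0.0987
  (β,2): 0.09·ln(0.5114) = -0.0604
  (γ,1): 0.19·ln(1.3194) = 0.0527
  (γ,2): 0.05·ln(0.5208) = -0.0326
Sum = 0.173 nats.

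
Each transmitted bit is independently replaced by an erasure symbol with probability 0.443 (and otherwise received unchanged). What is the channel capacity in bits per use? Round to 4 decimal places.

0.5570 bits

Binary erasure channel: capacity C = 1 − ε.
C = 1 − 0.443 = 0.5570 bits per channel use.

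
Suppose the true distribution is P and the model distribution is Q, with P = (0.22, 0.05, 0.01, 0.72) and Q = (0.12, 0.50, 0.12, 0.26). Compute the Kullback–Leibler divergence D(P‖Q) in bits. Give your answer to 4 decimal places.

D(P‖Q) = Σ p·log₂(p/q).
  0.22·log₂(0.22/0.12) = 0.19238
  0.05·log₂(0.05/0.50) = -0.16610
  0.01·log₂(0.01/0.12) = -0.03585
  0.72·log₂(0.72/0.26) = 1.05803
D(P‖Q) = 1.0485 bits.

1.0485 bits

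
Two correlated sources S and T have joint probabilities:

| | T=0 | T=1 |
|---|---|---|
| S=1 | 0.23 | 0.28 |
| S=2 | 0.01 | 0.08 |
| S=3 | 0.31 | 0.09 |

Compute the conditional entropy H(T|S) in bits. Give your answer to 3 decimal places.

0.859 bits

Marginals: p(S) = (0.5100, 0.0900, 0.4000), p(T) = (0.5500, 0.4500).
H(T|S) = Σ p(S) · H(T|S=·).
  S=1: p=0.5100, H(T|S=1) = 0.9931
  S=2: p=0.0900, H(T|S=2) = 0.5033
  S=3: p=0.4000, H(T|S=3) = 0.7692
Weighted sum = 0.859 bits.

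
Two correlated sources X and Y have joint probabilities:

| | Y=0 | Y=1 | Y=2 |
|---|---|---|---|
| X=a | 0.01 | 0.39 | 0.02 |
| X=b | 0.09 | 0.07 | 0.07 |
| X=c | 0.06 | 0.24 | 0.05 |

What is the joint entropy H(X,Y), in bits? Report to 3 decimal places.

H(X,Y) = −Σ p(x,y)·log₂ p(x,y) over all 9 cells.
  cell (a,0): −0.01·log₂0.01 = 0.0664
  cell (a,1): −0.39·log₂0.39 = 0.5298
  cell (a,2): −0.02·log₂0.02 = 0.1129
  cell (b,0): −0.09·log₂0.09 = 0.3127
  cell (b,1): −0.07·log₂0.07 = 0.2686
  cell (b,2): −0.07·log₂0.07 = 0.2686
  cell (c,0): −0.06·log₂0.06 = 0.2435
  cell (c,1): −0.24·log₂0.24 = 0.4941
  cell (c,2): −0.05·log₂0.05 = 0.2161
Sum = 2.513 bits.

2.513 bits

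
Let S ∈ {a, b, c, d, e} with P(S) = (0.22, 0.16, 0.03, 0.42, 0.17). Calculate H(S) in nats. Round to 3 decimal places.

H(S) = −Σ p·ln p.
  −(0.22)·ln(0.22) = 0.3331
  −(0.16)·ln(0.16) = 0.2932
  −(0.03)·ln(0.03) = 0.1052
  −(0.42)·ln(0.42) = 0.3644
  −(0.17)·ln(0.17) = 0.3012
Sum: 0.3331 + 0.2932 + 0.1052 + 0.3644 + 0.3012 = 1.397 nats.

1.397 nats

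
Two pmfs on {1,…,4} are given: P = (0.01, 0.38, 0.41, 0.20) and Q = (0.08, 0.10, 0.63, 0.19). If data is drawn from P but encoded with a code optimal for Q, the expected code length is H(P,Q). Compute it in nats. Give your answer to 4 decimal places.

1.4218 nats

H(P,Q) = −Σ p·ln q.
  −0.01·ln(0.08) = 0.02526
  −0.38·ln(0.10) = 0.87498
  −0.41·ln(0.63) = 0.18943
  −0.20·ln(0.19) = 0.33215
H(P,Q) = 1.4218 nats.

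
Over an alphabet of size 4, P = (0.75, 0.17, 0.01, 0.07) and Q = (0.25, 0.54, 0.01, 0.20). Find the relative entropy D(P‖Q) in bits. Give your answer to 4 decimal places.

D(P‖Q) = Σ p·log₂(p/q).
  0.75·log₂(0.75/0.25) = 1.18872
  0.17·log₂(0.17/0.54) = -0.28346
  0.01·log₂(0.01/0.01) = 0.00000
  0.07·log₂(0.07/0.20) = -0.10602
D(P‖Q) = 0.7992 bits.

0.7992 bits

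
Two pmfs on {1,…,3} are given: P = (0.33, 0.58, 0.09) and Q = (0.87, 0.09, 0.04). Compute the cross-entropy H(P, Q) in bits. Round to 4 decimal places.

H(P,Q) = −Σ p·log₂ q.
  −0.33·log₂(0.87) = 0.06630
  −0.58·log₂(0.09) = 2.01488
  −0.09·log₂(0.04) = 0.41795
H(P,Q) = 2.4991 bits.

2.4991 bits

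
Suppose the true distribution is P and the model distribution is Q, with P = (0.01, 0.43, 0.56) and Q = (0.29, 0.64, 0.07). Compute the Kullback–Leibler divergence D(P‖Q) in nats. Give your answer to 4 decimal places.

0.9598 nats

D(P‖Q) = Σ p·ln(p/q).
  0.01·ln(0.01/0.29) = -0.03367
  0.43·ln(0.43/0.64) = -0.17100
  0.56·ln(0.56/0.07) = 1.16449
D(P‖Q) = 0.9598 nats.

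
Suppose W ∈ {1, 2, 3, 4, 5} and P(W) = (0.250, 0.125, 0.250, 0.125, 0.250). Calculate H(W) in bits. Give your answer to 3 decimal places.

H(W) = −Σ p·log₂ p.
  −(0.250)·log₂(0.250) = 0.5000
  −(0.125)·log₂(0.125) = 0.3750
  −(0.250)·log₂(0.250) = 0.5000
  −(0.125)·log₂(0.125) = 0.3750
  −(0.250)·log₂(0.250) = 0.5000
Sum: 0.5000 + 0.3750 + 0.5000 + 0.3750 + 0.5000 = 2.250 bits.

2.250 bits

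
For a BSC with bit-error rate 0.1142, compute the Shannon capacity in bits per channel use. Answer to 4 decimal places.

Binary symmetric channel: C = 1 − h₂(ε) where h₂ is the binary entropy function.
h₂(0.1142) = −0.1142·log₂0.1142 − 0.8858·log₂0.8858 = 0.5125.
C = 1 − 0.5125 = 0.4875 bits per channel use.

0.4875 bits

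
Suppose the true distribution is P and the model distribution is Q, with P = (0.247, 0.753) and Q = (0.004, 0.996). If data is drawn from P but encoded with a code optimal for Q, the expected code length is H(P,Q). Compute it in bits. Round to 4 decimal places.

1.9719 bits

H(P,Q) = −Σ p·log₂ q.
  −0.247·log₂(0.004) = 1.96755
  −0.753·log₂(0.996) = 0.00435
H(P,Q) = 1.9719 bits.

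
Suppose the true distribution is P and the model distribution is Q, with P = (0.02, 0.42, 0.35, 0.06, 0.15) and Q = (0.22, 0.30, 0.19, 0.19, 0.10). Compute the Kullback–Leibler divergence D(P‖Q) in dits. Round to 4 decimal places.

D(P‖Q) = Σ p·log₁₀(p/q).
  0.02·log₁₀(0.02/0.22) = -0.02083
  0.42·log₁₀(0.42/0.30) = 0.06137
  0.35·log₁₀(0.35/0.19) = 0.09286
  0.06·log₁₀(0.06/0.19) = -0.03004
  0.15·log₁₀(0.15/0.10) = 0.02641
D(P‖Q) = 0.1298 dits.

0.1298 dits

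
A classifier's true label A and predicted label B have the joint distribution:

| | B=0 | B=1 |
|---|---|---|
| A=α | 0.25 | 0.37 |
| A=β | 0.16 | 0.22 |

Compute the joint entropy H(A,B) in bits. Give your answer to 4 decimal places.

H(A,B) = −Σ p(x,y)·log₂ p(x,y) over all 4 cells.
  cell (α,0): −0.25·log₂0.25 = 0.50000
  cell (α,1): −0.37·log₂0.37 = 0.53073
  cell (β,0): −0.16·log₂0.16 = 0.42302
  cell (β,1): −0.22·log₂0.22 = 0.48057
Sum = 1.9343 bits.

1.9343 bits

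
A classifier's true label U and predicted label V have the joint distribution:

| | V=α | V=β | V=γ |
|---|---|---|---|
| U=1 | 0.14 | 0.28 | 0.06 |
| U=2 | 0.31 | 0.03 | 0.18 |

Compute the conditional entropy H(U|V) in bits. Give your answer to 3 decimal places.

0.739 bits

Marginals: p(U) = (0.4800, 0.5200), p(V) = (0.4500, 0.3100, 0.2400).
H(U|V) = Σ p(V) · H(U|V=·).
  V=α: p=0.4500, H(U|V=α) = 0.8945
  V=β: p=0.3100, H(U|V=β) = 0.4587
  V=γ: p=0.2400, H(U|V=γ) = 0.8113
Weighted sum = 0.739 bits.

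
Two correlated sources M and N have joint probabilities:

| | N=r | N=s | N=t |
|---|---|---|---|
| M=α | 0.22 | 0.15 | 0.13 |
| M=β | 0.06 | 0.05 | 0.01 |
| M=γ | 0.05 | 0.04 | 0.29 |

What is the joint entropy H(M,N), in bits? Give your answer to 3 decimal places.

2.720 bits

H(M,N) = −Σ p(x,y)·log₂ p(x,y) over all 9 cells.
  cell (α,r): −0.22·log₂0.22 = 0.4806
  cell (α,s): −0.15·log₂0.15 = 0.4105
  cell (α,t): −0.13·log₂0.13 = 0.3826
  cell (β,r): −0.06·log₂0.06 = 0.2435
  cell (β,s): −0.05·log₂0.05 = 0.2161
  cell (β,t): −0.01·log₂0.01 = 0.0664
  cell (γ,r): −0.05·log₂0.05 = 0.2161
  cell (γ,s): −0.04·log₂0.04 = 0.1858
  cell (γ,t): −0.29·log₂0.29 = 0.5179
Sum = 2.720 bits.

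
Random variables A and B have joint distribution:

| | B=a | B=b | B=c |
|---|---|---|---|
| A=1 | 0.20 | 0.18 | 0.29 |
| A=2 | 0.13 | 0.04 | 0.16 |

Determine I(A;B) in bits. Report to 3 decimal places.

0.023 bits

Marginals: p(A) = (0.6700, 0.3300), p(B) = (0.3300, 0.2200, 0.4500).
I(A;B) = H(A) + H(B) − H(A,B).
H(A) = 0.9149, H(B) = 1.5268, H(A,B) = 2.4190.
I(A;B) = 0.9149 + 1.5268 − 2.4190 = 0.023 bits.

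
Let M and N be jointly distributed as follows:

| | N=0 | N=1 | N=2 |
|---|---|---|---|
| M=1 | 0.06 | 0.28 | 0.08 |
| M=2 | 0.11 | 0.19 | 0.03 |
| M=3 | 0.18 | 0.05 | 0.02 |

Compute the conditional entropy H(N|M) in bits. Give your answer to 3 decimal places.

Marginals: p(M) = (0.4200, 0.3300, 0.2500), p(N) = (0.3500, 0.5200, 0.1300).
H(N|M) = Σ p(M) · H(N|M=·).
  M=1: p=0.4200, H(N|M=1) = 1.2467
  M=2: p=0.3300, H(N|M=2) = 1.3014
  M=3: p=0.2500, H(N|M=3) = 1.0971
Weighted sum = 1.227 bits.

1.227 bits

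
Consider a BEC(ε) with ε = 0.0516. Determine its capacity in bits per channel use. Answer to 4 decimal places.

Binary erasure channel: capacity C = 1 − ε.
C = 1 − 0.0516 = 0.9484 bits per channel use.

0.9484 bits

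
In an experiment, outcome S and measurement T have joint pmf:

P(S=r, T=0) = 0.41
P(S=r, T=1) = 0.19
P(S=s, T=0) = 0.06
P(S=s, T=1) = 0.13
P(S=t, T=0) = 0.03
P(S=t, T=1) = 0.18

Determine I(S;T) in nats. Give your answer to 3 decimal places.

0.114 nats

Marginals: p(S) = (0.6000, 0.1900, 0.2100), p(T) = (0.5000, 0.5000).
I(S;T) = Σ p(x,y)·ln[p(x,y)/(p(x)p(y))].
  (r,0): 0.41·ln(1.3667) = 0.1281
  (r,1): 0.19·ln(0.6333) = -0.0868
  (s,0): 0.06·ln(0.6316) = -0.0276
  (s,1): 0.13·ln(1.3684) = 0.0408
  (t,0): 0.03·ln(0.2857) = -0.0376
  (t,1): 0.18·ln(1.7143) = 0.0970
Sum = 0.114 nats.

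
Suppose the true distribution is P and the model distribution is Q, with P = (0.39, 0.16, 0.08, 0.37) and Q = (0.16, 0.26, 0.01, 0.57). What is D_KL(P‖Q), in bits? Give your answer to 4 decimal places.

0.3986 bits

D(P‖Q) = Σ p·log₂(p/q).
  0.39·log₂(0.39/0.16) = 0.50131
  0.16·log₂(0.16/0.26) = -0.11207
  0.08·log₂(0.08/0.01) = 0.24000
  0.37·log₂(0.37/0.57) = -0.23067
D(P‖Q) = 0.3986 bits.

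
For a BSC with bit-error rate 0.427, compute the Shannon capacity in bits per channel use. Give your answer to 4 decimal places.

0.0154 bits

Binary symmetric channel: C = 1 − h₂(ε) where h₂ is the binary entropy function.
h₂(0.427) = −0.427·log₂0.427 − 0.573·log₂0.573 = 0.9846.
C = 1 − 0.9846 = 0.0154 bits per channel use.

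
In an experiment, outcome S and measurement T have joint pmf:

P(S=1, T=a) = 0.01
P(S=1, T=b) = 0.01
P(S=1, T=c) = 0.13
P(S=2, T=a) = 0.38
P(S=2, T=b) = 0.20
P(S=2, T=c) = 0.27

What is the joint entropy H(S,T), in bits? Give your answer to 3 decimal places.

H(S,T) = −Σ p(x,y)·log₂ p(x,y) over all 6 cells.
  cell (1,a): −0.01·log₂0.01 = 0.0664
  cell (1,b): −0.01·log₂0.01 = 0.0664
  cell (1,c): −0.13·log₂0.13 = 0.3826
  cell (2,a): −0.38·log₂0.38 = 0.5305
  cell (2,b): −0.20·log₂0.20 = 0.4644
  cell (2,c): −0.27·log₂0.27 = 0.5100
Sum = 2.020 bits.

2.020 bits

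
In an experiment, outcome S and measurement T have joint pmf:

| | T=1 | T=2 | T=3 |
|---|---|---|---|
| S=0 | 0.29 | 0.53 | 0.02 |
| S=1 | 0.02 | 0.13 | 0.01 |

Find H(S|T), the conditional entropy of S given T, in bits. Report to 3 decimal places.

0.607 bits

Chain rule: H(S|T) = H(S,T) − H(T).
Marginals: p(S) = (0.8400, 0.1600), p(T) = (0.3100, 0.6600, 0.0300).
H(S,T) = 1.6782 bits; H(T) = 1.0712 bits.
H(S|T) = 1.6782 − 1.0712 = 0.607 bits.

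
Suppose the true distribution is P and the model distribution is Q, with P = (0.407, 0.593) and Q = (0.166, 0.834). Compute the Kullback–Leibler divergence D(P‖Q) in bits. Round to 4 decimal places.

0.2348 bits

D(P‖Q) = Σ p·log₂(p/q).
  0.407·log₂(0.407/0.166) = 0.52660
  0.593·log₂(0.593/0.834) = -0.29177
D(P‖Q) = 0.2348 bits.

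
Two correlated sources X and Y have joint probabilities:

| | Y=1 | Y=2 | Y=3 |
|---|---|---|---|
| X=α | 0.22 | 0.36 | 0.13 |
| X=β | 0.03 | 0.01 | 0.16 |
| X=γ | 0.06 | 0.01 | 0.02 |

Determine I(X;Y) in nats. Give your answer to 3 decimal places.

Marginals: p(X) = (0.7100, 0.2000, 0.0900), p(Y) = (0.3100, 0.3800, 0.3100).
I(X;Y) = Σ p(x,y)·ln[p(x,y)/(p(x)p(y))].
  (α,1): 0.22·ln(0.9995) = -0.0001
  (α,2): 0.36·ln(1.3343) = 0.1038
  (α,3): 0.13·ln(0.5906) = -0.0685
  (β,1): 0.03·ln(0.4839) = -0.0218
  (β,2): 0.01·ln(0.1316) = -0.0203
  (β,3): 0.16·ln(2.5806) = 0.1517
  (γ,1): 0.06·ln(2.1505) = 0.0459
  (γ,2): 0.01·ln(0.2924) = -0.0123
  (γ,3): 0.02·ln(0.7168) = -0.0067
Sum = 0.172 nats.

0.172 nats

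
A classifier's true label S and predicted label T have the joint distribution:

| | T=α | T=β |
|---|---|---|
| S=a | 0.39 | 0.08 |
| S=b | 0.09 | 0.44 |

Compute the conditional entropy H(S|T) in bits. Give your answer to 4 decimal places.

Marginals: p(S) = (0.4700, 0.5300), p(T) = (0.4800, 0.5200).
H(S|T) = Σ p(T) · H(S|T=·).
  T=α: p=0.4800, H(S|T=α) = 0.6962
  T=β: p=0.5200, H(S|T=β) = 0.6194
Weighted sum = 0.6563 bits.

0.6563 bits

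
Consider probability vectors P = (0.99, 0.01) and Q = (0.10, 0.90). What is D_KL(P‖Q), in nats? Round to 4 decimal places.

2.2246 nats

D(P‖Q) = Σ p·ln(p/q).
  0.99·ln(0.99/0.10) = 2.26961
  0.01·ln(0.01/0.90) = -0.04500
D(P‖Q) = 2.2246 nats.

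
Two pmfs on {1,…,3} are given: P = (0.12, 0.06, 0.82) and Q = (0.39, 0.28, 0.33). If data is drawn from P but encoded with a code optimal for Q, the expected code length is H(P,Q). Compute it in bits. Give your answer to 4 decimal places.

1.5848 bits

H(P,Q) = −Σ p·log₂ q.
  −0.12·log₂(0.39) = 0.16301
  −0.06·log₂(0.28) = 0.11019
  −0.82·log₂(0.33) = 1.31156
H(P,Q) = 1.5848 bits.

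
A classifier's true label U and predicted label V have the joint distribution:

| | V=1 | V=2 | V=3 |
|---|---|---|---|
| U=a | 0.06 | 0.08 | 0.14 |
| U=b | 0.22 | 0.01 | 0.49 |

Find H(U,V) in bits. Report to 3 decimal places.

1.983 bits

H(U,V) = −Σ p(x,y)·log₂ p(x,y) over all 6 cells.
  cell (a,1): −0.06·log₂0.06 = 0.2435
  cell (a,2): −0.08·log₂0.08 = 0.2915
  cell (a,3): −0.14·log₂0.14 = 0.3971
  cell (b,1): −0.22·log₂0.22 = 0.4806
  cell (b,2): −0.01·log₂0.01 = 0.0664
  cell (b,3): −0.49·log₂0.49 = 0.5043
Sum = 1.983 bits.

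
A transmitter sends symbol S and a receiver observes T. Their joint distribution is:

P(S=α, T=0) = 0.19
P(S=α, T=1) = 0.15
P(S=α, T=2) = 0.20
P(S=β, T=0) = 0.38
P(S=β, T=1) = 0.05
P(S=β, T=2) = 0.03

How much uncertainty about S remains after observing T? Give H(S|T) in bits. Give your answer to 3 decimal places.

0.814 bits

Chain rule: H(S|T) = H(S,T) − H(T).
Marginals: p(S) = (0.5400, 0.4600), p(T) = (0.5700, 0.2000, 0.2300).
H(S,T) = 2.2285 bits; H(T) = 1.4143 bits.
H(S|T) = 2.2285 − 1.4143 = 0.814 bits.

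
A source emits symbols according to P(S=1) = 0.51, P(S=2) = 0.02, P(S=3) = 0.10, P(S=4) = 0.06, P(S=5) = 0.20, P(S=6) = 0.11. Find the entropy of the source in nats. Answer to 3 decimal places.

H(S) = −Σ p·ln p.
  −(0.51)·ln(0.51) = 0.3434
  −(0.02)·ln(0.02) = 0.0782
  −(0.10)·ln(0.10) = 0.2303
  −(0.06)·ln(0.06) = 0.1688
  −(0.20)·ln(0.20) = 0.3219
  −(0.11)·ln(0.11) = 0.2428
Sum: 0.3434 + 0.0782 + 0.2303 + 0.1688 + 0.3219 + 0.2428 = 1.385 nats.

1.385 nats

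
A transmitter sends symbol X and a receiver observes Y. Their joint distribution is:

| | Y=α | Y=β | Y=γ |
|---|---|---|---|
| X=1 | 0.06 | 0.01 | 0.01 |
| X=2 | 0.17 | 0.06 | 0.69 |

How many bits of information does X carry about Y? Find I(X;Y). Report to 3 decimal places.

Marginals: p(X) = (0.0800, 0.9200), p(Y) = (0.2300, 0.0700, 0.7000).
I(X;Y) = Σ p(x,y)·log₂[p(x,y)/(p(x)p(y))].
  (1,α): 0.06·log₂(3.2609) = 0.1023
  (1,β): 0.01·log₂(1.7857) = 0.0084
  (1,γ): 0.01·log₂(0.1786) = -0.0249
  (2,α): 0.17·log₂(0.8034) = -0.0537
  (2,β): 0.06·log₂(0.9317) = -0.0061
  (2,γ): 0.69·log₂(1.0714) = 0.0687
Sum = 0.095 bits.

0.095 bits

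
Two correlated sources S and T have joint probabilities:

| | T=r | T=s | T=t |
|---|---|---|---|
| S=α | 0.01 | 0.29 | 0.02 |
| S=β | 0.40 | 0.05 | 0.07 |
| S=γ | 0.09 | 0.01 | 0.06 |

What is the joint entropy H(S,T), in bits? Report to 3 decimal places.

H(S,T) = −Σ p(x,y)·log₂ p(x,y) over all 9 cells.
  cell (α,r): −0.01·log₂0.01 = 0.0664
  cell (α,s): −0.29·log₂0.29 = 0.5179
  cell (α,t): −0.02·log₂0.02 = 0.1129
  cell (β,r): −0.40·log₂0.40 = 0.5288
  cell (β,s): −0.05·log₂0.05 = 0.2161
  cell (β,t): −0.07·log₂0.07 = 0.2686
  cell (γ,r): −0.09·log₂0.09 = 0.3127
  cell (γ,s): −0.01·log₂0.01 = 0.0664
  cell (γ,t): −0.06·log₂0.06 = 0.2435
Sum = 2.333 bits.

2.333 bits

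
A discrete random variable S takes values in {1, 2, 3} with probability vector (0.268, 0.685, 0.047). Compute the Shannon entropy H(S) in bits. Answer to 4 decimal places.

H(S) = −Σ p·log₂ p.
  −(0.268)·log₂(0.268) = 0.50912
  −(0.685)·log₂(0.685) = 0.37389
  −(0.047)·log₂(0.047) = 0.20733
Sum: 0.50912 + 0.37389 + 0.20733 = 1.0903 bits.

1.0903 bits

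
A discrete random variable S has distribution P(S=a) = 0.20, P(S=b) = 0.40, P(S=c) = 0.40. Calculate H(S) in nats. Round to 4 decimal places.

H(S) = −Σ p·ln p.
  −(0.20)·ln(0.20) = 0.32189
  −(0.40)·ln(0.40) = 0.36652
  −(0.40)·ln(0.40) = 0.36652
Sum: 0.32189 + 0.36652 + 0.36652 = 1.0549 nats.

1.0549 nats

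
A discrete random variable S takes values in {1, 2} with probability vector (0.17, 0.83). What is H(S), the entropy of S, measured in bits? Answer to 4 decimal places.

0.6577 bits

H(S) = −Σ p·log₂ p.
  −(0.17)·log₂(0.17) = 0.43459
  −(0.83)·log₂(0.83) = 0.22312
Sum: 0.43459 + 0.22312 = 0.6577 bits.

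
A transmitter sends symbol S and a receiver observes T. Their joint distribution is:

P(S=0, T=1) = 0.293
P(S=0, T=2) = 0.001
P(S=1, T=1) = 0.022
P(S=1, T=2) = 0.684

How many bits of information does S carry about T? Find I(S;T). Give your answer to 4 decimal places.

0.7479 bits

Marginals: p(S) = (0.2940, 0.7060), p(T) = (0.3150, 0.6850).
I(S;T) = Σ p(x,y)·log₂[p(x,y)/(p(x)p(y))].
  (0,1): 0.293·log₂(3.1638) = 0.48687
  (0,2): 0.001·log₂(0.0050) = -0.00765
  (1,1): 0.022·log₂(0.0989) = -0.07343
  (1,2): 0.684·log₂(1.4144) = 0.34210
Sum = 0.7479 bits.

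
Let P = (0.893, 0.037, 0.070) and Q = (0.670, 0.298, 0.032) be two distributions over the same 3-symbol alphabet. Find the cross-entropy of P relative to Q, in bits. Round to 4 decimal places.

0.9282 bits

H(P,Q) = −Σ p·log₂ q.
  −0.893·log₂(0.670) = 0.51595
  −0.037·log₂(0.298) = 0.06462
  −0.070·log₂(0.032) = 0.34760
H(P,Q) = 0.9282 bits.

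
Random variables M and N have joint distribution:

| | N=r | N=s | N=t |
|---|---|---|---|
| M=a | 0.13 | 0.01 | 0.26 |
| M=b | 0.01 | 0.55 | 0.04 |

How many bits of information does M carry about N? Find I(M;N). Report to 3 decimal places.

0.677 bits

Marginals: p(M) = (0.4000, 0.6000), p(N) = (0.1400, 0.5600, 0.3000).
I(M;N) = H(M) + H(N) − H(M,N).
H(M) = 0.9710, H(N) = 1.3866, H(M,N) = 1.6809.
I(M;N) = 0.9710 + 1.3866 − 1.6809 = 0.677 bits.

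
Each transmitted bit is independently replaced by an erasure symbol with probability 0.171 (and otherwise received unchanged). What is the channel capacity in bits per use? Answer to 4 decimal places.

Binary erasure channel: capacity C = 1 − ε.
C = 1 − 0.171 = 0.8290 bits per channel use.

0.8290 bits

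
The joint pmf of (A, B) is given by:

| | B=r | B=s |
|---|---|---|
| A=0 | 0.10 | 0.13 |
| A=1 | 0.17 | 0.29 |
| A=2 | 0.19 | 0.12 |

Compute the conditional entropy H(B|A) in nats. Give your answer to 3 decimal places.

Chain rule: H(B|A) = H(A,B) − H(A).
Marginals: p(A) = (0.2300, 0.4600, 0.3100), p(B) = (0.4600, 0.5400).
H(A,B) = 1.7257 nats; H(A) = 1.0583 nats.
H(B|A) = 1.7257 − 1.0583 = 0.667 nats.

0.667 nats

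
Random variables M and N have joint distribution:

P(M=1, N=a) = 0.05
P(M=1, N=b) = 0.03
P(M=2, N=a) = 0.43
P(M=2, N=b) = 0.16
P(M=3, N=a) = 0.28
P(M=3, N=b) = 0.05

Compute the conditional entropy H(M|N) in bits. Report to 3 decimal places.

Marginals: p(M) = (0.0800, 0.5900, 0.3300), p(N) = (0.7600, 0.2400).
H(M|N) = Σ p(N) · H(M|N=·).
  N=a: p=0.7600, H(M|N=a) = 1.2539
  N=b: p=0.2400, H(M|N=b) = 1.2364
Weighted sum = 1.250 bits.

1.250 bits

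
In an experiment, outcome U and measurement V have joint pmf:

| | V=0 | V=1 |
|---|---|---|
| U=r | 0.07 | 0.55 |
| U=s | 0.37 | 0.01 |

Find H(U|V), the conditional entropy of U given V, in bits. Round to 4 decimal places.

Marginals: p(U) = (0.6200, 0.3800), p(V) = (0.4400, 0.5600).
H(U|V) = Σ p(V) · H(U|V=·).
  V=0: p=0.4400, H(U|V=0) = 0.6321
  V=1: p=0.5600, H(U|V=1) = 0.1292
Weighted sum = 0.3505 bits.

0.3505 bits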